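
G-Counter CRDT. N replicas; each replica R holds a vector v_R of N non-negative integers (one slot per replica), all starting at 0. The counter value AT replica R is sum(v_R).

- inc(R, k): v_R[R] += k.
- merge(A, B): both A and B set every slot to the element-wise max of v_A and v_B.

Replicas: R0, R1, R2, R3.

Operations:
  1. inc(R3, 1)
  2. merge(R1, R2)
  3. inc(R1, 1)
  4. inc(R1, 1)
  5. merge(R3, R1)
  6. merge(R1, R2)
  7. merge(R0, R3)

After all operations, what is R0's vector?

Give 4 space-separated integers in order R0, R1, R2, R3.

Op 1: inc R3 by 1 -> R3=(0,0,0,1) value=1
Op 2: merge R1<->R2 -> R1=(0,0,0,0) R2=(0,0,0,0)
Op 3: inc R1 by 1 -> R1=(0,1,0,0) value=1
Op 4: inc R1 by 1 -> R1=(0,2,0,0) value=2
Op 5: merge R3<->R1 -> R3=(0,2,0,1) R1=(0,2,0,1)
Op 6: merge R1<->R2 -> R1=(0,2,0,1) R2=(0,2,0,1)
Op 7: merge R0<->R3 -> R0=(0,2,0,1) R3=(0,2,0,1)

Answer: 0 2 0 1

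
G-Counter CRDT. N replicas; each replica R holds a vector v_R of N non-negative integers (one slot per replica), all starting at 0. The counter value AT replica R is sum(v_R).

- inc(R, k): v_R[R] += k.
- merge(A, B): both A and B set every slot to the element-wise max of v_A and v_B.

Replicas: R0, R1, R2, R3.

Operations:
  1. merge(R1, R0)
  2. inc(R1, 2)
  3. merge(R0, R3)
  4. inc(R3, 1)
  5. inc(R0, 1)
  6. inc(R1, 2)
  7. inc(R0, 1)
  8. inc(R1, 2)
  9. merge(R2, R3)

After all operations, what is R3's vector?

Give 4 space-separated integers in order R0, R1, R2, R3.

Answer: 0 0 0 1

Derivation:
Op 1: merge R1<->R0 -> R1=(0,0,0,0) R0=(0,0,0,0)
Op 2: inc R1 by 2 -> R1=(0,2,0,0) value=2
Op 3: merge R0<->R3 -> R0=(0,0,0,0) R3=(0,0,0,0)
Op 4: inc R3 by 1 -> R3=(0,0,0,1) value=1
Op 5: inc R0 by 1 -> R0=(1,0,0,0) value=1
Op 6: inc R1 by 2 -> R1=(0,4,0,0) value=4
Op 7: inc R0 by 1 -> R0=(2,0,0,0) value=2
Op 8: inc R1 by 2 -> R1=(0,6,0,0) value=6
Op 9: merge R2<->R3 -> R2=(0,0,0,1) R3=(0,0,0,1)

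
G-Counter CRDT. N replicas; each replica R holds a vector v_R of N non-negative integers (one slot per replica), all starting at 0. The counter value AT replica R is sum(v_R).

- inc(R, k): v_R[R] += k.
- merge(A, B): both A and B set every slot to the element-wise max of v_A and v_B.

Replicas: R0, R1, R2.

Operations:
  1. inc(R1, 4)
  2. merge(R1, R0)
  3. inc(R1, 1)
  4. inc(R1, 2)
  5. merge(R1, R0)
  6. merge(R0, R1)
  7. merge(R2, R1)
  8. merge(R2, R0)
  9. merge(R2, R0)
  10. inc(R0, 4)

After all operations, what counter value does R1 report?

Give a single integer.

Op 1: inc R1 by 4 -> R1=(0,4,0) value=4
Op 2: merge R1<->R0 -> R1=(0,4,0) R0=(0,4,0)
Op 3: inc R1 by 1 -> R1=(0,5,0) value=5
Op 4: inc R1 by 2 -> R1=(0,7,0) value=7
Op 5: merge R1<->R0 -> R1=(0,7,0) R0=(0,7,0)
Op 6: merge R0<->R1 -> R0=(0,7,0) R1=(0,7,0)
Op 7: merge R2<->R1 -> R2=(0,7,0) R1=(0,7,0)
Op 8: merge R2<->R0 -> R2=(0,7,0) R0=(0,7,0)
Op 9: merge R2<->R0 -> R2=(0,7,0) R0=(0,7,0)
Op 10: inc R0 by 4 -> R0=(4,7,0) value=11

Answer: 7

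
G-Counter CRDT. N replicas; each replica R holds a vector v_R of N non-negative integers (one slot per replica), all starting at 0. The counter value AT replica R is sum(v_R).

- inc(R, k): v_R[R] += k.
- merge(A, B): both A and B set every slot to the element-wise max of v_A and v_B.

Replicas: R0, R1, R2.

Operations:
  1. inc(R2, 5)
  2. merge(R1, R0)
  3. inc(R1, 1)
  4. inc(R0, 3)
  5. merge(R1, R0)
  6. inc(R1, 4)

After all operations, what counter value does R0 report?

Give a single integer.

Op 1: inc R2 by 5 -> R2=(0,0,5) value=5
Op 2: merge R1<->R0 -> R1=(0,0,0) R0=(0,0,0)
Op 3: inc R1 by 1 -> R1=(0,1,0) value=1
Op 4: inc R0 by 3 -> R0=(3,0,0) value=3
Op 5: merge R1<->R0 -> R1=(3,1,0) R0=(3,1,0)
Op 6: inc R1 by 4 -> R1=(3,5,0) value=8

Answer: 4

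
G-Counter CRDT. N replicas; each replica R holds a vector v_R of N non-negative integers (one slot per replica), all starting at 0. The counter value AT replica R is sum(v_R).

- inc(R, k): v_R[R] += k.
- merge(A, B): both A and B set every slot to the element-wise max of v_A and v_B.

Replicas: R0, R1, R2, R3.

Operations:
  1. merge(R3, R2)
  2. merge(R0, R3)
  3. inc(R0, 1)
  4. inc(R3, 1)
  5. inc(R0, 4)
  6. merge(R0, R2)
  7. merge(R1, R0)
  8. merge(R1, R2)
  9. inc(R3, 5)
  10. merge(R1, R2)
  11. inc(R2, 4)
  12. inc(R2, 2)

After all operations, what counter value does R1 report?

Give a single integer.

Answer: 5

Derivation:
Op 1: merge R3<->R2 -> R3=(0,0,0,0) R2=(0,0,0,0)
Op 2: merge R0<->R3 -> R0=(0,0,0,0) R3=(0,0,0,0)
Op 3: inc R0 by 1 -> R0=(1,0,0,0) value=1
Op 4: inc R3 by 1 -> R3=(0,0,0,1) value=1
Op 5: inc R0 by 4 -> R0=(5,0,0,0) value=5
Op 6: merge R0<->R2 -> R0=(5,0,0,0) R2=(5,0,0,0)
Op 7: merge R1<->R0 -> R1=(5,0,0,0) R0=(5,0,0,0)
Op 8: merge R1<->R2 -> R1=(5,0,0,0) R2=(5,0,0,0)
Op 9: inc R3 by 5 -> R3=(0,0,0,6) value=6
Op 10: merge R1<->R2 -> R1=(5,0,0,0) R2=(5,0,0,0)
Op 11: inc R2 by 4 -> R2=(5,0,4,0) value=9
Op 12: inc R2 by 2 -> R2=(5,0,6,0) value=11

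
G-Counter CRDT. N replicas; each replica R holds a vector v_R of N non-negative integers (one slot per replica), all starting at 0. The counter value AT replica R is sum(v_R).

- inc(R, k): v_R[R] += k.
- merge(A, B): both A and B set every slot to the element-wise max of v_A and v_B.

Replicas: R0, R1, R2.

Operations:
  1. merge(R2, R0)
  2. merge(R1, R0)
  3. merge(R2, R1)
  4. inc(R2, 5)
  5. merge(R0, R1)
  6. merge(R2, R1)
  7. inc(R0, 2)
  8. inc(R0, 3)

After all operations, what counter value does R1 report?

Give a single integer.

Op 1: merge R2<->R0 -> R2=(0,0,0) R0=(0,0,0)
Op 2: merge R1<->R0 -> R1=(0,0,0) R0=(0,0,0)
Op 3: merge R2<->R1 -> R2=(0,0,0) R1=(0,0,0)
Op 4: inc R2 by 5 -> R2=(0,0,5) value=5
Op 5: merge R0<->R1 -> R0=(0,0,0) R1=(0,0,0)
Op 6: merge R2<->R1 -> R2=(0,0,5) R1=(0,0,5)
Op 7: inc R0 by 2 -> R0=(2,0,0) value=2
Op 8: inc R0 by 3 -> R0=(5,0,0) value=5

Answer: 5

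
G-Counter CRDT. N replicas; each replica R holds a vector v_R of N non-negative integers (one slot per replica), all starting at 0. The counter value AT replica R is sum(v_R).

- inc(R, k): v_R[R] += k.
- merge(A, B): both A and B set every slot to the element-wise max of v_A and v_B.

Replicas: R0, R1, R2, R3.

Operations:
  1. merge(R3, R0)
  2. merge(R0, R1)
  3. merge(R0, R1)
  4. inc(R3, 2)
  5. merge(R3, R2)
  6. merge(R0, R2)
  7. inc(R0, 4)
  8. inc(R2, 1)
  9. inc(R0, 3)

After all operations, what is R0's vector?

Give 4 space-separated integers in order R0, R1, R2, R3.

Op 1: merge R3<->R0 -> R3=(0,0,0,0) R0=(0,0,0,0)
Op 2: merge R0<->R1 -> R0=(0,0,0,0) R1=(0,0,0,0)
Op 3: merge R0<->R1 -> R0=(0,0,0,0) R1=(0,0,0,0)
Op 4: inc R3 by 2 -> R3=(0,0,0,2) value=2
Op 5: merge R3<->R2 -> R3=(0,0,0,2) R2=(0,0,0,2)
Op 6: merge R0<->R2 -> R0=(0,0,0,2) R2=(0,0,0,2)
Op 7: inc R0 by 4 -> R0=(4,0,0,2) value=6
Op 8: inc R2 by 1 -> R2=(0,0,1,2) value=3
Op 9: inc R0 by 3 -> R0=(7,0,0,2) value=9

Answer: 7 0 0 2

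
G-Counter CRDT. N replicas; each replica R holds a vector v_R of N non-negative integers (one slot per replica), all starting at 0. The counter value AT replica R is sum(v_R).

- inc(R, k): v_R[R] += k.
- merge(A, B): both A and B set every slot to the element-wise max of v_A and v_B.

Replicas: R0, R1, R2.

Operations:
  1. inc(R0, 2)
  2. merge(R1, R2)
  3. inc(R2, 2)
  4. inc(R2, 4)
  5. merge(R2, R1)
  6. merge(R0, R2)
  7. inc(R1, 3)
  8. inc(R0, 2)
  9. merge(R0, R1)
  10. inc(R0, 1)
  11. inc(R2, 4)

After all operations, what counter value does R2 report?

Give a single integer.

Op 1: inc R0 by 2 -> R0=(2,0,0) value=2
Op 2: merge R1<->R2 -> R1=(0,0,0) R2=(0,0,0)
Op 3: inc R2 by 2 -> R2=(0,0,2) value=2
Op 4: inc R2 by 4 -> R2=(0,0,6) value=6
Op 5: merge R2<->R1 -> R2=(0,0,6) R1=(0,0,6)
Op 6: merge R0<->R2 -> R0=(2,0,6) R2=(2,0,6)
Op 7: inc R1 by 3 -> R1=(0,3,6) value=9
Op 8: inc R0 by 2 -> R0=(4,0,6) value=10
Op 9: merge R0<->R1 -> R0=(4,3,6) R1=(4,3,6)
Op 10: inc R0 by 1 -> R0=(5,3,6) value=14
Op 11: inc R2 by 4 -> R2=(2,0,10) value=12

Answer: 12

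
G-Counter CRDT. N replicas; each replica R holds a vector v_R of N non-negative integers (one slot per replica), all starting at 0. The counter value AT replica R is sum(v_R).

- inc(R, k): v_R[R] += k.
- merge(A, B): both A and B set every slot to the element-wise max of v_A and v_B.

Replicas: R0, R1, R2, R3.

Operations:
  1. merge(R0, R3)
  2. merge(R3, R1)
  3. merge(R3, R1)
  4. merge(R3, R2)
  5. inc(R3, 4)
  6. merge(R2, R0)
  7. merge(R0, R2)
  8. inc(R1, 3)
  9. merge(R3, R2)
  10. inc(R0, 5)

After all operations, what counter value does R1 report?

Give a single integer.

Answer: 3

Derivation:
Op 1: merge R0<->R3 -> R0=(0,0,0,0) R3=(0,0,0,0)
Op 2: merge R3<->R1 -> R3=(0,0,0,0) R1=(0,0,0,0)
Op 3: merge R3<->R1 -> R3=(0,0,0,0) R1=(0,0,0,0)
Op 4: merge R3<->R2 -> R3=(0,0,0,0) R2=(0,0,0,0)
Op 5: inc R3 by 4 -> R3=(0,0,0,4) value=4
Op 6: merge R2<->R0 -> R2=(0,0,0,0) R0=(0,0,0,0)
Op 7: merge R0<->R2 -> R0=(0,0,0,0) R2=(0,0,0,0)
Op 8: inc R1 by 3 -> R1=(0,3,0,0) value=3
Op 9: merge R3<->R2 -> R3=(0,0,0,4) R2=(0,0,0,4)
Op 10: inc R0 by 5 -> R0=(5,0,0,0) value=5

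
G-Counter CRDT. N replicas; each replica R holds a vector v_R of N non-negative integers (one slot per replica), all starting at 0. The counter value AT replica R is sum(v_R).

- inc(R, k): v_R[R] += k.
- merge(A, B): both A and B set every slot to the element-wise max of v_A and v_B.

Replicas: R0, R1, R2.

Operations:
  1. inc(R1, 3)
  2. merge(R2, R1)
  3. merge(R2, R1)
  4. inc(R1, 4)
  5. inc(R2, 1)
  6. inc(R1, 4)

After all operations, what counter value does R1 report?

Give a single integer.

Answer: 11

Derivation:
Op 1: inc R1 by 3 -> R1=(0,3,0) value=3
Op 2: merge R2<->R1 -> R2=(0,3,0) R1=(0,3,0)
Op 3: merge R2<->R1 -> R2=(0,3,0) R1=(0,3,0)
Op 4: inc R1 by 4 -> R1=(0,7,0) value=7
Op 5: inc R2 by 1 -> R2=(0,3,1) value=4
Op 6: inc R1 by 4 -> R1=(0,11,0) value=11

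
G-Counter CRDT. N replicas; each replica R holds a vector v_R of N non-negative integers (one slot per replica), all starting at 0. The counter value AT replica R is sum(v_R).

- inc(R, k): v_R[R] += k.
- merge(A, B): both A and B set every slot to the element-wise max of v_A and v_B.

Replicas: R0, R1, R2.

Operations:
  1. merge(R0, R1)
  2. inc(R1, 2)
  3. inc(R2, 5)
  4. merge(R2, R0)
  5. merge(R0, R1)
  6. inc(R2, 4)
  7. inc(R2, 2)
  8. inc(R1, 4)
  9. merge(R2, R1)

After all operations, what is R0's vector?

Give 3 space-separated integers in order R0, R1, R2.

Answer: 0 2 5

Derivation:
Op 1: merge R0<->R1 -> R0=(0,0,0) R1=(0,0,0)
Op 2: inc R1 by 2 -> R1=(0,2,0) value=2
Op 3: inc R2 by 5 -> R2=(0,0,5) value=5
Op 4: merge R2<->R0 -> R2=(0,0,5) R0=(0,0,5)
Op 5: merge R0<->R1 -> R0=(0,2,5) R1=(0,2,5)
Op 6: inc R2 by 4 -> R2=(0,0,9) value=9
Op 7: inc R2 by 2 -> R2=(0,0,11) value=11
Op 8: inc R1 by 4 -> R1=(0,6,5) value=11
Op 9: merge R2<->R1 -> R2=(0,6,11) R1=(0,6,11)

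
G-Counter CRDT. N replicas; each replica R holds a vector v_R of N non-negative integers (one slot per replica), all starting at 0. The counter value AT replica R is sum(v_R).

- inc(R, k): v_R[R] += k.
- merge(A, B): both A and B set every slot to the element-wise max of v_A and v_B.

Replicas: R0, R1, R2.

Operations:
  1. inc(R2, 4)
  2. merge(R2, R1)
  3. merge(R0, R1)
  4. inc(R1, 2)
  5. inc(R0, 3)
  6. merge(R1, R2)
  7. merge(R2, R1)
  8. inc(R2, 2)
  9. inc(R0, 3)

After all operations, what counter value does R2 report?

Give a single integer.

Answer: 8

Derivation:
Op 1: inc R2 by 4 -> R2=(0,0,4) value=4
Op 2: merge R2<->R1 -> R2=(0,0,4) R1=(0,0,4)
Op 3: merge R0<->R1 -> R0=(0,0,4) R1=(0,0,4)
Op 4: inc R1 by 2 -> R1=(0,2,4) value=6
Op 5: inc R0 by 3 -> R0=(3,0,4) value=7
Op 6: merge R1<->R2 -> R1=(0,2,4) R2=(0,2,4)
Op 7: merge R2<->R1 -> R2=(0,2,4) R1=(0,2,4)
Op 8: inc R2 by 2 -> R2=(0,2,6) value=8
Op 9: inc R0 by 3 -> R0=(6,0,4) value=10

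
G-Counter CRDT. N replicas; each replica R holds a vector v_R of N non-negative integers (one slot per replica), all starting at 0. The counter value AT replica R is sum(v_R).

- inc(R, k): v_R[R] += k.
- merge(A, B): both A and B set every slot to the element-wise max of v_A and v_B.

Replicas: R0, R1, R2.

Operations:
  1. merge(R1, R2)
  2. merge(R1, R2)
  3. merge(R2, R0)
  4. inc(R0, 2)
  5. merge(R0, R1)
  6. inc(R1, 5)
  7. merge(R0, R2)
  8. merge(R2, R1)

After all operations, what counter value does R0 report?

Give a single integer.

Answer: 2

Derivation:
Op 1: merge R1<->R2 -> R1=(0,0,0) R2=(0,0,0)
Op 2: merge R1<->R2 -> R1=(0,0,0) R2=(0,0,0)
Op 3: merge R2<->R0 -> R2=(0,0,0) R0=(0,0,0)
Op 4: inc R0 by 2 -> R0=(2,0,0) value=2
Op 5: merge R0<->R1 -> R0=(2,0,0) R1=(2,0,0)
Op 6: inc R1 by 5 -> R1=(2,5,0) value=7
Op 7: merge R0<->R2 -> R0=(2,0,0) R2=(2,0,0)
Op 8: merge R2<->R1 -> R2=(2,5,0) R1=(2,5,0)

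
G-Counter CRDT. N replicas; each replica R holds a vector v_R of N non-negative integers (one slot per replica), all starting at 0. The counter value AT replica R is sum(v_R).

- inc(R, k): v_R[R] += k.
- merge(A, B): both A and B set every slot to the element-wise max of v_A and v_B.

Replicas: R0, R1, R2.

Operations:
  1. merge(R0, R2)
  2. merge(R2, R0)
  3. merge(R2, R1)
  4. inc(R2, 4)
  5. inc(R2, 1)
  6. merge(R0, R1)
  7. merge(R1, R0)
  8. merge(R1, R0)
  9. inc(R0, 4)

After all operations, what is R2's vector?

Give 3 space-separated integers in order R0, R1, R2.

Op 1: merge R0<->R2 -> R0=(0,0,0) R2=(0,0,0)
Op 2: merge R2<->R0 -> R2=(0,0,0) R0=(0,0,0)
Op 3: merge R2<->R1 -> R2=(0,0,0) R1=(0,0,0)
Op 4: inc R2 by 4 -> R2=(0,0,4) value=4
Op 5: inc R2 by 1 -> R2=(0,0,5) value=5
Op 6: merge R0<->R1 -> R0=(0,0,0) R1=(0,0,0)
Op 7: merge R1<->R0 -> R1=(0,0,0) R0=(0,0,0)
Op 8: merge R1<->R0 -> R1=(0,0,0) R0=(0,0,0)
Op 9: inc R0 by 4 -> R0=(4,0,0) value=4

Answer: 0 0 5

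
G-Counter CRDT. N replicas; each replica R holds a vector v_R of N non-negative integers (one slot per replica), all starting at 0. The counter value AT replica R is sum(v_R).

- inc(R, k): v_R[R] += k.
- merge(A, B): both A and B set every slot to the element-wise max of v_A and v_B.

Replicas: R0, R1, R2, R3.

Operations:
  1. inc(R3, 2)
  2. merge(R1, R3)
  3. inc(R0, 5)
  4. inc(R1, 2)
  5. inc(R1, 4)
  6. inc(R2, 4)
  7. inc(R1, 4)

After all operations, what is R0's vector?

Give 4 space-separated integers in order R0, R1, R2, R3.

Op 1: inc R3 by 2 -> R3=(0,0,0,2) value=2
Op 2: merge R1<->R3 -> R1=(0,0,0,2) R3=(0,0,0,2)
Op 3: inc R0 by 5 -> R0=(5,0,0,0) value=5
Op 4: inc R1 by 2 -> R1=(0,2,0,2) value=4
Op 5: inc R1 by 4 -> R1=(0,6,0,2) value=8
Op 6: inc R2 by 4 -> R2=(0,0,4,0) value=4
Op 7: inc R1 by 4 -> R1=(0,10,0,2) value=12

Answer: 5 0 0 0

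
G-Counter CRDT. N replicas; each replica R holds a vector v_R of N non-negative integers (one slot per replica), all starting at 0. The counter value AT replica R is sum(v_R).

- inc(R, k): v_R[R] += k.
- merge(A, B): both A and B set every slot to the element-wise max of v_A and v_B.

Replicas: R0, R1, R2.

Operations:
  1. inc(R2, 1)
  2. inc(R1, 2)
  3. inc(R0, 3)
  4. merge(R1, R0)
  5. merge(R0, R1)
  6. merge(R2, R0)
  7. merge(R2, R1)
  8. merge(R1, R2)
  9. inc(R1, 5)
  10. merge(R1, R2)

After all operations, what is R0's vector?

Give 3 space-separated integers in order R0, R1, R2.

Op 1: inc R2 by 1 -> R2=(0,0,1) value=1
Op 2: inc R1 by 2 -> R1=(0,2,0) value=2
Op 3: inc R0 by 3 -> R0=(3,0,0) value=3
Op 4: merge R1<->R0 -> R1=(3,2,0) R0=(3,2,0)
Op 5: merge R0<->R1 -> R0=(3,2,0) R1=(3,2,0)
Op 6: merge R2<->R0 -> R2=(3,2,1) R0=(3,2,1)
Op 7: merge R2<->R1 -> R2=(3,2,1) R1=(3,2,1)
Op 8: merge R1<->R2 -> R1=(3,2,1) R2=(3,2,1)
Op 9: inc R1 by 5 -> R1=(3,7,1) value=11
Op 10: merge R1<->R2 -> R1=(3,7,1) R2=(3,7,1)

Answer: 3 2 1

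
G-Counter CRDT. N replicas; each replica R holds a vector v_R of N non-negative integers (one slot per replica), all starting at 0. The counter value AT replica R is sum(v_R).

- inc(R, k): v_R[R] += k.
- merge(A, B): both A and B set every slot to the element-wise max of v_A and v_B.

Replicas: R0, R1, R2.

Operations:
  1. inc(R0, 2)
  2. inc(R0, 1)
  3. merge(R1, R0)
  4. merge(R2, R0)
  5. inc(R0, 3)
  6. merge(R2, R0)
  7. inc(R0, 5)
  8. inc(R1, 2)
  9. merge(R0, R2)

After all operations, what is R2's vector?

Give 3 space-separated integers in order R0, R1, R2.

Op 1: inc R0 by 2 -> R0=(2,0,0) value=2
Op 2: inc R0 by 1 -> R0=(3,0,0) value=3
Op 3: merge R1<->R0 -> R1=(3,0,0) R0=(3,0,0)
Op 4: merge R2<->R0 -> R2=(3,0,0) R0=(3,0,0)
Op 5: inc R0 by 3 -> R0=(6,0,0) value=6
Op 6: merge R2<->R0 -> R2=(6,0,0) R0=(6,0,0)
Op 7: inc R0 by 5 -> R0=(11,0,0) value=11
Op 8: inc R1 by 2 -> R1=(3,2,0) value=5
Op 9: merge R0<->R2 -> R0=(11,0,0) R2=(11,0,0)

Answer: 11 0 0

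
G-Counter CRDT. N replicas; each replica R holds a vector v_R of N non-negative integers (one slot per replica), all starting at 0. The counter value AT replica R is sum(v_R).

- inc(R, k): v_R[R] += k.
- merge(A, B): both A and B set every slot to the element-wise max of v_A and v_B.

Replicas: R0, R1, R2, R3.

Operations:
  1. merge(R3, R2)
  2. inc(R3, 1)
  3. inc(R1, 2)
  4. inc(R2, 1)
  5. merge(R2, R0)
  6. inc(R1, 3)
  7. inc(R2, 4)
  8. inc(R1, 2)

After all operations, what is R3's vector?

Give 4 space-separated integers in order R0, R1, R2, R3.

Op 1: merge R3<->R2 -> R3=(0,0,0,0) R2=(0,0,0,0)
Op 2: inc R3 by 1 -> R3=(0,0,0,1) value=1
Op 3: inc R1 by 2 -> R1=(0,2,0,0) value=2
Op 4: inc R2 by 1 -> R2=(0,0,1,0) value=1
Op 5: merge R2<->R0 -> R2=(0,0,1,0) R0=(0,0,1,0)
Op 6: inc R1 by 3 -> R1=(0,5,0,0) value=5
Op 7: inc R2 by 4 -> R2=(0,0,5,0) value=5
Op 8: inc R1 by 2 -> R1=(0,7,0,0) value=7

Answer: 0 0 0 1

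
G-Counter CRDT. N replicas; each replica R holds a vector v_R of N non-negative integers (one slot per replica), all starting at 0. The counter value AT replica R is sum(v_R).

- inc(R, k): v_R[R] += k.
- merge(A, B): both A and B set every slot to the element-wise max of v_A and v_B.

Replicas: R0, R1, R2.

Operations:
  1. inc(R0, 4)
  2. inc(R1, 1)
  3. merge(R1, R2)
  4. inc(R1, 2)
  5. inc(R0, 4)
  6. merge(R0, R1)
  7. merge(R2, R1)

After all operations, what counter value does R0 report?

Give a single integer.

Op 1: inc R0 by 4 -> R0=(4,0,0) value=4
Op 2: inc R1 by 1 -> R1=(0,1,0) value=1
Op 3: merge R1<->R2 -> R1=(0,1,0) R2=(0,1,0)
Op 4: inc R1 by 2 -> R1=(0,3,0) value=3
Op 5: inc R0 by 4 -> R0=(8,0,0) value=8
Op 6: merge R0<->R1 -> R0=(8,3,0) R1=(8,3,0)
Op 7: merge R2<->R1 -> R2=(8,3,0) R1=(8,3,0)

Answer: 11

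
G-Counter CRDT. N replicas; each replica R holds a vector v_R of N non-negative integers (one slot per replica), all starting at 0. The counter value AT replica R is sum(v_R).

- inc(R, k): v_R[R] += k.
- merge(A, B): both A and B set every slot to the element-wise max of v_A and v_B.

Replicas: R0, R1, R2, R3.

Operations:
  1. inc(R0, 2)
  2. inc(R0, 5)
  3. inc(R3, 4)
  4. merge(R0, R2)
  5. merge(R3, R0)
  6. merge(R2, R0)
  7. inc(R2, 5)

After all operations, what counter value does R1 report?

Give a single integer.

Op 1: inc R0 by 2 -> R0=(2,0,0,0) value=2
Op 2: inc R0 by 5 -> R0=(7,0,0,0) value=7
Op 3: inc R3 by 4 -> R3=(0,0,0,4) value=4
Op 4: merge R0<->R2 -> R0=(7,0,0,0) R2=(7,0,0,0)
Op 5: merge R3<->R0 -> R3=(7,0,0,4) R0=(7,0,0,4)
Op 6: merge R2<->R0 -> R2=(7,0,0,4) R0=(7,0,0,4)
Op 7: inc R2 by 5 -> R2=(7,0,5,4) value=16

Answer: 0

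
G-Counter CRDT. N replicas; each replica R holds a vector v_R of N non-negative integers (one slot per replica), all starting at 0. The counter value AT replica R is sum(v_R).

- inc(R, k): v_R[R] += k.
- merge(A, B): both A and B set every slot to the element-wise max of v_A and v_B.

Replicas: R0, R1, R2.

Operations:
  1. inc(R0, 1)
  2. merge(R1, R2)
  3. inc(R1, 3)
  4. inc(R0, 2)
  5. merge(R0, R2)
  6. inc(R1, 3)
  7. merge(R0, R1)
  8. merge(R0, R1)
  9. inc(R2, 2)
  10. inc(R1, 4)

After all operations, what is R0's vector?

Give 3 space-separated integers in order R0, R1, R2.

Answer: 3 6 0

Derivation:
Op 1: inc R0 by 1 -> R0=(1,0,0) value=1
Op 2: merge R1<->R2 -> R1=(0,0,0) R2=(0,0,0)
Op 3: inc R1 by 3 -> R1=(0,3,0) value=3
Op 4: inc R0 by 2 -> R0=(3,0,0) value=3
Op 5: merge R0<->R2 -> R0=(3,0,0) R2=(3,0,0)
Op 6: inc R1 by 3 -> R1=(0,6,0) value=6
Op 7: merge R0<->R1 -> R0=(3,6,0) R1=(3,6,0)
Op 8: merge R0<->R1 -> R0=(3,6,0) R1=(3,6,0)
Op 9: inc R2 by 2 -> R2=(3,0,2) value=5
Op 10: inc R1 by 4 -> R1=(3,10,0) value=13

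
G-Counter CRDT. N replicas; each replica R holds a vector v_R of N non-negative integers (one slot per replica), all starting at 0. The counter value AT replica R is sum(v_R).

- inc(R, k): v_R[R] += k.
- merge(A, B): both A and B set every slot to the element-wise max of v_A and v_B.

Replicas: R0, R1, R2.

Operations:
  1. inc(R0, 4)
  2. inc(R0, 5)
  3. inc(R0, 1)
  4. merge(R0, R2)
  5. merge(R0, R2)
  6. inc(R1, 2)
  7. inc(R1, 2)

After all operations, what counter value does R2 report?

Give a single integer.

Answer: 10

Derivation:
Op 1: inc R0 by 4 -> R0=(4,0,0) value=4
Op 2: inc R0 by 5 -> R0=(9,0,0) value=9
Op 3: inc R0 by 1 -> R0=(10,0,0) value=10
Op 4: merge R0<->R2 -> R0=(10,0,0) R2=(10,0,0)
Op 5: merge R0<->R2 -> R0=(10,0,0) R2=(10,0,0)
Op 6: inc R1 by 2 -> R1=(0,2,0) value=2
Op 7: inc R1 by 2 -> R1=(0,4,0) value=4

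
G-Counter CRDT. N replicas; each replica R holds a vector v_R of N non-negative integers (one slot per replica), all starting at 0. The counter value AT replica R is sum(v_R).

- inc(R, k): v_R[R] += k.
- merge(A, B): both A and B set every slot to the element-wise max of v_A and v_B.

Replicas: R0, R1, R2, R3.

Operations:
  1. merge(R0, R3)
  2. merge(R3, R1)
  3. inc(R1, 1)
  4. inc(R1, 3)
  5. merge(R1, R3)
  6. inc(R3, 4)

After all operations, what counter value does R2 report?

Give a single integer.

Op 1: merge R0<->R3 -> R0=(0,0,0,0) R3=(0,0,0,0)
Op 2: merge R3<->R1 -> R3=(0,0,0,0) R1=(0,0,0,0)
Op 3: inc R1 by 1 -> R1=(0,1,0,0) value=1
Op 4: inc R1 by 3 -> R1=(0,4,0,0) value=4
Op 5: merge R1<->R3 -> R1=(0,4,0,0) R3=(0,4,0,0)
Op 6: inc R3 by 4 -> R3=(0,4,0,4) value=8

Answer: 0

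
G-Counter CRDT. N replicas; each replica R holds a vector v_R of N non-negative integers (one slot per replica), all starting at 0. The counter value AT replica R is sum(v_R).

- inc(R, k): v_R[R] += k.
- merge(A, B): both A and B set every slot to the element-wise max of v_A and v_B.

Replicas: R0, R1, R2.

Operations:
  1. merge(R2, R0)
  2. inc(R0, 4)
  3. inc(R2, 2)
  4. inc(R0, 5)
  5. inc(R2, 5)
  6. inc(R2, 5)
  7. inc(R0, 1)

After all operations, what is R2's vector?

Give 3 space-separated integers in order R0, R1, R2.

Answer: 0 0 12

Derivation:
Op 1: merge R2<->R0 -> R2=(0,0,0) R0=(0,0,0)
Op 2: inc R0 by 4 -> R0=(4,0,0) value=4
Op 3: inc R2 by 2 -> R2=(0,0,2) value=2
Op 4: inc R0 by 5 -> R0=(9,0,0) value=9
Op 5: inc R2 by 5 -> R2=(0,0,7) value=7
Op 6: inc R2 by 5 -> R2=(0,0,12) value=12
Op 7: inc R0 by 1 -> R0=(10,0,0) value=10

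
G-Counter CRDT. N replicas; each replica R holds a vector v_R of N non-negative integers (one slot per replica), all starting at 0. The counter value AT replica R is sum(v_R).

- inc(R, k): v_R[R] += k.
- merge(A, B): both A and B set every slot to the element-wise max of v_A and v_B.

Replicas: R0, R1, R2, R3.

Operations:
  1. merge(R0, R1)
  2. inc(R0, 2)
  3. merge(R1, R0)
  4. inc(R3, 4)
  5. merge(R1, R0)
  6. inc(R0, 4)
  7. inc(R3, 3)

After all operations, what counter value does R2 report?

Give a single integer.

Answer: 0

Derivation:
Op 1: merge R0<->R1 -> R0=(0,0,0,0) R1=(0,0,0,0)
Op 2: inc R0 by 2 -> R0=(2,0,0,0) value=2
Op 3: merge R1<->R0 -> R1=(2,0,0,0) R0=(2,0,0,0)
Op 4: inc R3 by 4 -> R3=(0,0,0,4) value=4
Op 5: merge R1<->R0 -> R1=(2,0,0,0) R0=(2,0,0,0)
Op 6: inc R0 by 4 -> R0=(6,0,0,0) value=6
Op 7: inc R3 by 3 -> R3=(0,0,0,7) value=7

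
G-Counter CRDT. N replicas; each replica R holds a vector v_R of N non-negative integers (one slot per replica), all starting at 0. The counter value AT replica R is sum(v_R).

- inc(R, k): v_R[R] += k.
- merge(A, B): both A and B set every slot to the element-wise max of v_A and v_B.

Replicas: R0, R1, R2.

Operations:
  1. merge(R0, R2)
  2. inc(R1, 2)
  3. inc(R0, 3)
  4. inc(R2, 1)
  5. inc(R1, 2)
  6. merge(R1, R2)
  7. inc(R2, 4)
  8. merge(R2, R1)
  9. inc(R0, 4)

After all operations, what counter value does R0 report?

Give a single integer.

Op 1: merge R0<->R2 -> R0=(0,0,0) R2=(0,0,0)
Op 2: inc R1 by 2 -> R1=(0,2,0) value=2
Op 3: inc R0 by 3 -> R0=(3,0,0) value=3
Op 4: inc R2 by 1 -> R2=(0,0,1) value=1
Op 5: inc R1 by 2 -> R1=(0,4,0) value=4
Op 6: merge R1<->R2 -> R1=(0,4,1) R2=(0,4,1)
Op 7: inc R2 by 4 -> R2=(0,4,5) value=9
Op 8: merge R2<->R1 -> R2=(0,4,5) R1=(0,4,5)
Op 9: inc R0 by 4 -> R0=(7,0,0) value=7

Answer: 7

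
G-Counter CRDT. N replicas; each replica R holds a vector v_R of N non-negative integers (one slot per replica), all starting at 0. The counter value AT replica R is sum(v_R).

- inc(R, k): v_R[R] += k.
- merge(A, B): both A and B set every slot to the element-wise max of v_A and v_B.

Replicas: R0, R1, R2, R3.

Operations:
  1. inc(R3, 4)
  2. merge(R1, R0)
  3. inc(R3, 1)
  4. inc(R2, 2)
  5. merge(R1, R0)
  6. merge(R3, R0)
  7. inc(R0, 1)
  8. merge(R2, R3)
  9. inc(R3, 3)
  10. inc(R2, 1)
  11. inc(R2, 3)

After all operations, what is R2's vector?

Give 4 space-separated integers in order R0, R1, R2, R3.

Answer: 0 0 6 5

Derivation:
Op 1: inc R3 by 4 -> R3=(0,0,0,4) value=4
Op 2: merge R1<->R0 -> R1=(0,0,0,0) R0=(0,0,0,0)
Op 3: inc R3 by 1 -> R3=(0,0,0,5) value=5
Op 4: inc R2 by 2 -> R2=(0,0,2,0) value=2
Op 5: merge R1<->R0 -> R1=(0,0,0,0) R0=(0,0,0,0)
Op 6: merge R3<->R0 -> R3=(0,0,0,5) R0=(0,0,0,5)
Op 7: inc R0 by 1 -> R0=(1,0,0,5) value=6
Op 8: merge R2<->R3 -> R2=(0,0,2,5) R3=(0,0,2,5)
Op 9: inc R3 by 3 -> R3=(0,0,2,8) value=10
Op 10: inc R2 by 1 -> R2=(0,0,3,5) value=8
Op 11: inc R2 by 3 -> R2=(0,0,6,5) value=11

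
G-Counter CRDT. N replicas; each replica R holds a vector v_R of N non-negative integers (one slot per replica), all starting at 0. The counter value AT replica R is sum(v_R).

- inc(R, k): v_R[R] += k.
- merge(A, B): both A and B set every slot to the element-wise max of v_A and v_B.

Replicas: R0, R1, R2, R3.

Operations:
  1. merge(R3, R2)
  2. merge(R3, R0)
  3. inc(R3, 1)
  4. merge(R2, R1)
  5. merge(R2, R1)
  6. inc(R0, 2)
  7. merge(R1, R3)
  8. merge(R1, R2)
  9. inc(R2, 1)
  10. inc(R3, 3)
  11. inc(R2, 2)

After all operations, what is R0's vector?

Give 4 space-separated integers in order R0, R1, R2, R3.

Answer: 2 0 0 0

Derivation:
Op 1: merge R3<->R2 -> R3=(0,0,0,0) R2=(0,0,0,0)
Op 2: merge R3<->R0 -> R3=(0,0,0,0) R0=(0,0,0,0)
Op 3: inc R3 by 1 -> R3=(0,0,0,1) value=1
Op 4: merge R2<->R1 -> R2=(0,0,0,0) R1=(0,0,0,0)
Op 5: merge R2<->R1 -> R2=(0,0,0,0) R1=(0,0,0,0)
Op 6: inc R0 by 2 -> R0=(2,0,0,0) value=2
Op 7: merge R1<->R3 -> R1=(0,0,0,1) R3=(0,0,0,1)
Op 8: merge R1<->R2 -> R1=(0,0,0,1) R2=(0,0,0,1)
Op 9: inc R2 by 1 -> R2=(0,0,1,1) value=2
Op 10: inc R3 by 3 -> R3=(0,0,0,4) value=4
Op 11: inc R2 by 2 -> R2=(0,0,3,1) value=4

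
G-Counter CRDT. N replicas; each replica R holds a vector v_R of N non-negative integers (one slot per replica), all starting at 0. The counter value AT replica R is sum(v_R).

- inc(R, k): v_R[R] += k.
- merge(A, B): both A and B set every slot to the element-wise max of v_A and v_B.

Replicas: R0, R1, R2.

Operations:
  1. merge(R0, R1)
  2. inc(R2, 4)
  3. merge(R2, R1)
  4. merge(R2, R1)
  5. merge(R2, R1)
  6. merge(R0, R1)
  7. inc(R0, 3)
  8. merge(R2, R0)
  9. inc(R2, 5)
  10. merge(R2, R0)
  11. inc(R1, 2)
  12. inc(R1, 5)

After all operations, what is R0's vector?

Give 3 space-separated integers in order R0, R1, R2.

Op 1: merge R0<->R1 -> R0=(0,0,0) R1=(0,0,0)
Op 2: inc R2 by 4 -> R2=(0,0,4) value=4
Op 3: merge R2<->R1 -> R2=(0,0,4) R1=(0,0,4)
Op 4: merge R2<->R1 -> R2=(0,0,4) R1=(0,0,4)
Op 5: merge R2<->R1 -> R2=(0,0,4) R1=(0,0,4)
Op 6: merge R0<->R1 -> R0=(0,0,4) R1=(0,0,4)
Op 7: inc R0 by 3 -> R0=(3,0,4) value=7
Op 8: merge R2<->R0 -> R2=(3,0,4) R0=(3,0,4)
Op 9: inc R2 by 5 -> R2=(3,0,9) value=12
Op 10: merge R2<->R0 -> R2=(3,0,9) R0=(3,0,9)
Op 11: inc R1 by 2 -> R1=(0,2,4) value=6
Op 12: inc R1 by 5 -> R1=(0,7,4) value=11

Answer: 3 0 9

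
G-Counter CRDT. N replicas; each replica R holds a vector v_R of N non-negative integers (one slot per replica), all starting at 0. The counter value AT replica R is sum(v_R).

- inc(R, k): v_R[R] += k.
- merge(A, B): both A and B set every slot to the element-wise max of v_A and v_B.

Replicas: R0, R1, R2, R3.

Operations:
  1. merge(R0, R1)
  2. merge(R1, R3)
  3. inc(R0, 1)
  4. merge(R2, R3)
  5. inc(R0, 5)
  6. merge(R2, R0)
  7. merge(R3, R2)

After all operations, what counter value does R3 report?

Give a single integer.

Op 1: merge R0<->R1 -> R0=(0,0,0,0) R1=(0,0,0,0)
Op 2: merge R1<->R3 -> R1=(0,0,0,0) R3=(0,0,0,0)
Op 3: inc R0 by 1 -> R0=(1,0,0,0) value=1
Op 4: merge R2<->R3 -> R2=(0,0,0,0) R3=(0,0,0,0)
Op 5: inc R0 by 5 -> R0=(6,0,0,0) value=6
Op 6: merge R2<->R0 -> R2=(6,0,0,0) R0=(6,0,0,0)
Op 7: merge R3<->R2 -> R3=(6,0,0,0) R2=(6,0,0,0)

Answer: 6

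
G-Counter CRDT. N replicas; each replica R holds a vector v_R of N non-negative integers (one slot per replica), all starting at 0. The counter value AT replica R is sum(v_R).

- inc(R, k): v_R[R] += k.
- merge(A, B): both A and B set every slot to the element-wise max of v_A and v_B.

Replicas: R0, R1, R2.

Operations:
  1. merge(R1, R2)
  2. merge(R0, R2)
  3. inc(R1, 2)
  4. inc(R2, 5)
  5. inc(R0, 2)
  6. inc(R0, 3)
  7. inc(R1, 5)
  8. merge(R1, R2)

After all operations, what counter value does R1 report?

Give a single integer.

Answer: 12

Derivation:
Op 1: merge R1<->R2 -> R1=(0,0,0) R2=(0,0,0)
Op 2: merge R0<->R2 -> R0=(0,0,0) R2=(0,0,0)
Op 3: inc R1 by 2 -> R1=(0,2,0) value=2
Op 4: inc R2 by 5 -> R2=(0,0,5) value=5
Op 5: inc R0 by 2 -> R0=(2,0,0) value=2
Op 6: inc R0 by 3 -> R0=(5,0,0) value=5
Op 7: inc R1 by 5 -> R1=(0,7,0) value=7
Op 8: merge R1<->R2 -> R1=(0,7,5) R2=(0,7,5)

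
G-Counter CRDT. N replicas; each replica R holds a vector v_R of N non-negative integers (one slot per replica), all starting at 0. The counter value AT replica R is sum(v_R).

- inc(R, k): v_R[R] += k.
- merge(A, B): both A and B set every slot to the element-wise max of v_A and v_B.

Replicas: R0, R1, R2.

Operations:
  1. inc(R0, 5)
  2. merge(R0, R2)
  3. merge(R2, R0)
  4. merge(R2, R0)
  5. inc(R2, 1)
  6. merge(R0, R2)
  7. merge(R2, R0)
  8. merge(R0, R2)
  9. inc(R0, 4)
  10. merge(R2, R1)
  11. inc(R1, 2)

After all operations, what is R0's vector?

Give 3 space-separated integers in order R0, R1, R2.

Op 1: inc R0 by 5 -> R0=(5,0,0) value=5
Op 2: merge R0<->R2 -> R0=(5,0,0) R2=(5,0,0)
Op 3: merge R2<->R0 -> R2=(5,0,0) R0=(5,0,0)
Op 4: merge R2<->R0 -> R2=(5,0,0) R0=(5,0,0)
Op 5: inc R2 by 1 -> R2=(5,0,1) value=6
Op 6: merge R0<->R2 -> R0=(5,0,1) R2=(5,0,1)
Op 7: merge R2<->R0 -> R2=(5,0,1) R0=(5,0,1)
Op 8: merge R0<->R2 -> R0=(5,0,1) R2=(5,0,1)
Op 9: inc R0 by 4 -> R0=(9,0,1) value=10
Op 10: merge R2<->R1 -> R2=(5,0,1) R1=(5,0,1)
Op 11: inc R1 by 2 -> R1=(5,2,1) value=8

Answer: 9 0 1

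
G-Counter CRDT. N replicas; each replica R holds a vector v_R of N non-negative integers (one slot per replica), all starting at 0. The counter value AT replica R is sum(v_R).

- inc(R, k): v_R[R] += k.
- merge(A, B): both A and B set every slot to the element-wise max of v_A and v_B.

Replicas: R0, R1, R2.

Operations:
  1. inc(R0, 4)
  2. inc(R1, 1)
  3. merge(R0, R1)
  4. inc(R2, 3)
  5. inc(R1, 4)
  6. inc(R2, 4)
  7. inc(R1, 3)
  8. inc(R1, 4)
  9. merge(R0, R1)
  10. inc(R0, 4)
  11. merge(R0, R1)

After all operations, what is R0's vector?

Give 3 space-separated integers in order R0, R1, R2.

Op 1: inc R0 by 4 -> R0=(4,0,0) value=4
Op 2: inc R1 by 1 -> R1=(0,1,0) value=1
Op 3: merge R0<->R1 -> R0=(4,1,0) R1=(4,1,0)
Op 4: inc R2 by 3 -> R2=(0,0,3) value=3
Op 5: inc R1 by 4 -> R1=(4,5,0) value=9
Op 6: inc R2 by 4 -> R2=(0,0,7) value=7
Op 7: inc R1 by 3 -> R1=(4,8,0) value=12
Op 8: inc R1 by 4 -> R1=(4,12,0) value=16
Op 9: merge R0<->R1 -> R0=(4,12,0) R1=(4,12,0)
Op 10: inc R0 by 4 -> R0=(8,12,0) value=20
Op 11: merge R0<->R1 -> R0=(8,12,0) R1=(8,12,0)

Answer: 8 12 0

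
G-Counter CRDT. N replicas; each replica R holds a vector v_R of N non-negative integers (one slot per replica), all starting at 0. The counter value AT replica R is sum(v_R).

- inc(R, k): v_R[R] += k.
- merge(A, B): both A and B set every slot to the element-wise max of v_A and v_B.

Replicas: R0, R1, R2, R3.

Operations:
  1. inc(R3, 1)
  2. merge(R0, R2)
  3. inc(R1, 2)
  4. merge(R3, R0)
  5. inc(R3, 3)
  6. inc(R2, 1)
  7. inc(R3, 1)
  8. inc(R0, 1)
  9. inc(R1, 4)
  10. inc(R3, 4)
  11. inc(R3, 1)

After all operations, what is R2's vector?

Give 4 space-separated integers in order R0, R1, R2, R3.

Answer: 0 0 1 0

Derivation:
Op 1: inc R3 by 1 -> R3=(0,0,0,1) value=1
Op 2: merge R0<->R2 -> R0=(0,0,0,0) R2=(0,0,0,0)
Op 3: inc R1 by 2 -> R1=(0,2,0,0) value=2
Op 4: merge R3<->R0 -> R3=(0,0,0,1) R0=(0,0,0,1)
Op 5: inc R3 by 3 -> R3=(0,0,0,4) value=4
Op 6: inc R2 by 1 -> R2=(0,0,1,0) value=1
Op 7: inc R3 by 1 -> R3=(0,0,0,5) value=5
Op 8: inc R0 by 1 -> R0=(1,0,0,1) value=2
Op 9: inc R1 by 4 -> R1=(0,6,0,0) value=6
Op 10: inc R3 by 4 -> R3=(0,0,0,9) value=9
Op 11: inc R3 by 1 -> R3=(0,0,0,10) value=10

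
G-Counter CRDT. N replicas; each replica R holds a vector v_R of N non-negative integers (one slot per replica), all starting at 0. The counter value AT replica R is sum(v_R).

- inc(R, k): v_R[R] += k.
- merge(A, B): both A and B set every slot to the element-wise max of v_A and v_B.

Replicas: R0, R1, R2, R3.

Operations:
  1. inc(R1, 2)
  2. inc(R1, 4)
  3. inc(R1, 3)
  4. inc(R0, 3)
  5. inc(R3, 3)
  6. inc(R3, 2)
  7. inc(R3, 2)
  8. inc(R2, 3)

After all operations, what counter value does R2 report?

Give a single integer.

Op 1: inc R1 by 2 -> R1=(0,2,0,0) value=2
Op 2: inc R1 by 4 -> R1=(0,6,0,0) value=6
Op 3: inc R1 by 3 -> R1=(0,9,0,0) value=9
Op 4: inc R0 by 3 -> R0=(3,0,0,0) value=3
Op 5: inc R3 by 3 -> R3=(0,0,0,3) value=3
Op 6: inc R3 by 2 -> R3=(0,0,0,5) value=5
Op 7: inc R3 by 2 -> R3=(0,0,0,7) value=7
Op 8: inc R2 by 3 -> R2=(0,0,3,0) value=3

Answer: 3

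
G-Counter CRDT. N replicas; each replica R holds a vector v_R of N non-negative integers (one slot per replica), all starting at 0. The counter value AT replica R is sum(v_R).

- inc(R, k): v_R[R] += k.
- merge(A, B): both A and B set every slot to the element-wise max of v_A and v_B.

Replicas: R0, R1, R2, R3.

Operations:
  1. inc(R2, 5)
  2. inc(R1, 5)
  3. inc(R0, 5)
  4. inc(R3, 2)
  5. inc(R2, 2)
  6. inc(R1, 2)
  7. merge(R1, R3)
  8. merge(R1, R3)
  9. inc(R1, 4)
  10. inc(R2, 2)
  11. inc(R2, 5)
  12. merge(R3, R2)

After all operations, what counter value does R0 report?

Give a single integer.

Answer: 5

Derivation:
Op 1: inc R2 by 5 -> R2=(0,0,5,0) value=5
Op 2: inc R1 by 5 -> R1=(0,5,0,0) value=5
Op 3: inc R0 by 5 -> R0=(5,0,0,0) value=5
Op 4: inc R3 by 2 -> R3=(0,0,0,2) value=2
Op 5: inc R2 by 2 -> R2=(0,0,7,0) value=7
Op 6: inc R1 by 2 -> R1=(0,7,0,0) value=7
Op 7: merge R1<->R3 -> R1=(0,7,0,2) R3=(0,7,0,2)
Op 8: merge R1<->R3 -> R1=(0,7,0,2) R3=(0,7,0,2)
Op 9: inc R1 by 4 -> R1=(0,11,0,2) value=13
Op 10: inc R2 by 2 -> R2=(0,0,9,0) value=9
Op 11: inc R2 by 5 -> R2=(0,0,14,0) value=14
Op 12: merge R3<->R2 -> R3=(0,7,14,2) R2=(0,7,14,2)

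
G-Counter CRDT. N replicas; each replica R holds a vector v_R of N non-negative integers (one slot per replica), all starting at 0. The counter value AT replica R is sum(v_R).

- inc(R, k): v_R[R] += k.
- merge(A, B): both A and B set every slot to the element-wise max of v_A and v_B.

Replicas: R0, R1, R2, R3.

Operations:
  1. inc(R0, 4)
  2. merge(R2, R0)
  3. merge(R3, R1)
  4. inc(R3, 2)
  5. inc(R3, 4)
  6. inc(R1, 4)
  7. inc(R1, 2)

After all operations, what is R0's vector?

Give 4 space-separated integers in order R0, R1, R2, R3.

Answer: 4 0 0 0

Derivation:
Op 1: inc R0 by 4 -> R0=(4,0,0,0) value=4
Op 2: merge R2<->R0 -> R2=(4,0,0,0) R0=(4,0,0,0)
Op 3: merge R3<->R1 -> R3=(0,0,0,0) R1=(0,0,0,0)
Op 4: inc R3 by 2 -> R3=(0,0,0,2) value=2
Op 5: inc R3 by 4 -> R3=(0,0,0,6) value=6
Op 6: inc R1 by 4 -> R1=(0,4,0,0) value=4
Op 7: inc R1 by 2 -> R1=(0,6,0,0) value=6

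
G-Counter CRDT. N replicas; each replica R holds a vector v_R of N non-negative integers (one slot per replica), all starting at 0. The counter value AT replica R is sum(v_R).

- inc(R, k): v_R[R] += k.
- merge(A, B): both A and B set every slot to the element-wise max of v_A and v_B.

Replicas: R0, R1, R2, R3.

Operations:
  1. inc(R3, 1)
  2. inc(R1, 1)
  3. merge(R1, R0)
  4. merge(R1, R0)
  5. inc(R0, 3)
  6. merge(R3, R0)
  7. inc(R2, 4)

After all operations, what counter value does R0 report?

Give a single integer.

Op 1: inc R3 by 1 -> R3=(0,0,0,1) value=1
Op 2: inc R1 by 1 -> R1=(0,1,0,0) value=1
Op 3: merge R1<->R0 -> R1=(0,1,0,0) R0=(0,1,0,0)
Op 4: merge R1<->R0 -> R1=(0,1,0,0) R0=(0,1,0,0)
Op 5: inc R0 by 3 -> R0=(3,1,0,0) value=4
Op 6: merge R3<->R0 -> R3=(3,1,0,1) R0=(3,1,0,1)
Op 7: inc R2 by 4 -> R2=(0,0,4,0) value=4

Answer: 5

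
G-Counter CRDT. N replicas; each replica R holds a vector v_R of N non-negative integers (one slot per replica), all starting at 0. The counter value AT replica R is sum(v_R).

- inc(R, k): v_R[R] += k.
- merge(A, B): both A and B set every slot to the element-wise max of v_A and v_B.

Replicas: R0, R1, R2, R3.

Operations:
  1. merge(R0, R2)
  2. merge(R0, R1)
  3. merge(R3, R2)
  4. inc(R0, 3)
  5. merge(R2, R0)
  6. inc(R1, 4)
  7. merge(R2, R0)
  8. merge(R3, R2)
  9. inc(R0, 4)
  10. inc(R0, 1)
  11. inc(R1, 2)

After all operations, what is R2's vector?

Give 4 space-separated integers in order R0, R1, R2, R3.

Answer: 3 0 0 0

Derivation:
Op 1: merge R0<->R2 -> R0=(0,0,0,0) R2=(0,0,0,0)
Op 2: merge R0<->R1 -> R0=(0,0,0,0) R1=(0,0,0,0)
Op 3: merge R3<->R2 -> R3=(0,0,0,0) R2=(0,0,0,0)
Op 4: inc R0 by 3 -> R0=(3,0,0,0) value=3
Op 5: merge R2<->R0 -> R2=(3,0,0,0) R0=(3,0,0,0)
Op 6: inc R1 by 4 -> R1=(0,4,0,0) value=4
Op 7: merge R2<->R0 -> R2=(3,0,0,0) R0=(3,0,0,0)
Op 8: merge R3<->R2 -> R3=(3,0,0,0) R2=(3,0,0,0)
Op 9: inc R0 by 4 -> R0=(7,0,0,0) value=7
Op 10: inc R0 by 1 -> R0=(8,0,0,0) value=8
Op 11: inc R1 by 2 -> R1=(0,6,0,0) value=6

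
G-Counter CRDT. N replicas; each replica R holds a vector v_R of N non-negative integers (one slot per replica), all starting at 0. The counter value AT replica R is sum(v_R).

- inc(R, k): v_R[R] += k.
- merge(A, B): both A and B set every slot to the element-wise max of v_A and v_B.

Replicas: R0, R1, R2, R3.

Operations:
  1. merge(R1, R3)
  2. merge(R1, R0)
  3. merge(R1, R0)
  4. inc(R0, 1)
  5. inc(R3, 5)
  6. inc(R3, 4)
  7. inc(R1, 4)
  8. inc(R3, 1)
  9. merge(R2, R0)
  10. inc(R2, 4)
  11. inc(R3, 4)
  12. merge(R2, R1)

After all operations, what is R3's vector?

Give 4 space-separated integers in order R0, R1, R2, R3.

Op 1: merge R1<->R3 -> R1=(0,0,0,0) R3=(0,0,0,0)
Op 2: merge R1<->R0 -> R1=(0,0,0,0) R0=(0,0,0,0)
Op 3: merge R1<->R0 -> R1=(0,0,0,0) R0=(0,0,0,0)
Op 4: inc R0 by 1 -> R0=(1,0,0,0) value=1
Op 5: inc R3 by 5 -> R3=(0,0,0,5) value=5
Op 6: inc R3 by 4 -> R3=(0,0,0,9) value=9
Op 7: inc R1 by 4 -> R1=(0,4,0,0) value=4
Op 8: inc R3 by 1 -> R3=(0,0,0,10) value=10
Op 9: merge R2<->R0 -> R2=(1,0,0,0) R0=(1,0,0,0)
Op 10: inc R2 by 4 -> R2=(1,0,4,0) value=5
Op 11: inc R3 by 4 -> R3=(0,0,0,14) value=14
Op 12: merge R2<->R1 -> R2=(1,4,4,0) R1=(1,4,4,0)

Answer: 0 0 0 14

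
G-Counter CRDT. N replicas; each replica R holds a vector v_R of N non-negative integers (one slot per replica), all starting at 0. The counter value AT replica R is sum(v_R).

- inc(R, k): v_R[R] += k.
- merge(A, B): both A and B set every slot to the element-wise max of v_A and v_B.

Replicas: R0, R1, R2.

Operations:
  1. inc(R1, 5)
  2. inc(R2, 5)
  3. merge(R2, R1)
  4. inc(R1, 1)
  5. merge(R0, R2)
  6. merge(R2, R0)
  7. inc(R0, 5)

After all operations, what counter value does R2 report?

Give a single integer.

Op 1: inc R1 by 5 -> R1=(0,5,0) value=5
Op 2: inc R2 by 5 -> R2=(0,0,5) value=5
Op 3: merge R2<->R1 -> R2=(0,5,5) R1=(0,5,5)
Op 4: inc R1 by 1 -> R1=(0,6,5) value=11
Op 5: merge R0<->R2 -> R0=(0,5,5) R2=(0,5,5)
Op 6: merge R2<->R0 -> R2=(0,5,5) R0=(0,5,5)
Op 7: inc R0 by 5 -> R0=(5,5,5) value=15

Answer: 10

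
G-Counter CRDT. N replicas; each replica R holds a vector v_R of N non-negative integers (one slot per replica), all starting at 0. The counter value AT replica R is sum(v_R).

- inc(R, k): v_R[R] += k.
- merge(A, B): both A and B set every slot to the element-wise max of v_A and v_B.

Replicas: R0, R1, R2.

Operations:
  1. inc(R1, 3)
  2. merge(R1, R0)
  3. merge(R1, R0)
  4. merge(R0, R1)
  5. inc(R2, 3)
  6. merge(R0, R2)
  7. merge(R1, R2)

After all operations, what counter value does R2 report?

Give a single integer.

Op 1: inc R1 by 3 -> R1=(0,3,0) value=3
Op 2: merge R1<->R0 -> R1=(0,3,0) R0=(0,3,0)
Op 3: merge R1<->R0 -> R1=(0,3,0) R0=(0,3,0)
Op 4: merge R0<->R1 -> R0=(0,3,0) R1=(0,3,0)
Op 5: inc R2 by 3 -> R2=(0,0,3) value=3
Op 6: merge R0<->R2 -> R0=(0,3,3) R2=(0,3,3)
Op 7: merge R1<->R2 -> R1=(0,3,3) R2=(0,3,3)

Answer: 6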